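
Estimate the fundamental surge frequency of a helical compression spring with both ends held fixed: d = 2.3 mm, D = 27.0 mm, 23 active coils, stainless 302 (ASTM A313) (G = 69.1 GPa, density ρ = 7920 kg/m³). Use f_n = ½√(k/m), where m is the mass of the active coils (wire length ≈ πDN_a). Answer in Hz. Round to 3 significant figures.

k = Gd⁴/(8D³N_a) = (69.1×10³)(2.3⁴)/(8·27.0³·23) = 0.53393 N/mm = 533.93 N/m
Wire length L = πDN_a = π·27.0·23 = 1950.9 mm
m = ρ·(πd²/4)·L = 7920 × 4.1548×10⁻⁶ m² × 1.9509 m = 0.064197 kg
f_n = ½√(k/m) = 0.5·√(533.93/0.064197) = 0.5·√(8317) = 45.599 Hz

45.6 Hz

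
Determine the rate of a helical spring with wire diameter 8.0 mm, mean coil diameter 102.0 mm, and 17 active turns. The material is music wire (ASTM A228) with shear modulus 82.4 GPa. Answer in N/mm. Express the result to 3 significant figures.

k = Gd⁴/(8D³N_a) = (82.4×10³ × 8.0⁴) / (8 × 102.0³ × 17)
  = 3.3751e+08 / 1.44324e+08 = 2.3386 N/mm

2.34 N/mm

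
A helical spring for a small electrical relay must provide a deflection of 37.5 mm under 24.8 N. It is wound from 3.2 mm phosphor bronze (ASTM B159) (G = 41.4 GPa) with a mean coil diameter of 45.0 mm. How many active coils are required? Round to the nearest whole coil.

Required rate k = F/δ = 24.8/37.5 = 0.66133 N/mm
N_a = Gd⁴/(8D³k) = (41.4×10³ × 3.2⁴)/(8 × 45.0³ × 0.66133)
    = 4.3411e+06 / 482112 = 9.004 → 9 coils

9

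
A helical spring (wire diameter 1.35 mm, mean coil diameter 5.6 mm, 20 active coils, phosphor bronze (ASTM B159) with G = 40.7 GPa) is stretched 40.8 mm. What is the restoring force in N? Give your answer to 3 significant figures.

k = Gd⁴/(8D³N_a) = (40.7×10³)(1.35⁴)/(8·5.6³·20) = 4.8111 N/mm
F = k·δ = 4.8111 × 40.8 = 196.29 N

196 N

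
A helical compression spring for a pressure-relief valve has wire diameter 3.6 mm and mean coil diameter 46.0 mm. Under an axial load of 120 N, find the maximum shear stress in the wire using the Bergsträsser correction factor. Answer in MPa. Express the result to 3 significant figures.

Spring index C = D/d = 46.0/3.6 = 12.7778
K_B = (4C+2)/(4C−3) = 53.111/48.111 = 1.1039
τ₀ = 8FD/(πd³) = 8·120·46.0/(π·3.6³) = 44160/146.57 = 301.28 MPa
τ_max = K·τ₀ = 1.1039 × 301.28 = 332.59 MPa

333 MPa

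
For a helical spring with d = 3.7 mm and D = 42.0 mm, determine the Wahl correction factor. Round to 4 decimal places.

1.1266

C = D/d = 42.0/3.7 = 11.3514
K_W = (4C−1)/(4C−4) + 0.615/C = 44.405/41.405 + 0.0542 = 1.1266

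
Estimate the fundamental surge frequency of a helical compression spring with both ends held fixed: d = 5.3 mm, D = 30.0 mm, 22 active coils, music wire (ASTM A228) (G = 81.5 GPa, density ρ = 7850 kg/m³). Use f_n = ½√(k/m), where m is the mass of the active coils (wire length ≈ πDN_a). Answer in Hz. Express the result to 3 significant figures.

97.1 Hz

k = Gd⁴/(8D³N_a) = (81.5×10³)(5.3⁴)/(8·30.0³·22) = 13.533 N/mm = 13533 N/m
Wire length L = πDN_a = π·30.0·22 = 2073.5 mm
m = ρ·(πd²/4)·L = 7850 × 22.062×10⁻⁶ m² × 2.0735 m = 0.35909 kg
f_n = ½√(k/m) = 0.5·√(13533/0.35909) = 0.5·√(37686) = 97.064 Hz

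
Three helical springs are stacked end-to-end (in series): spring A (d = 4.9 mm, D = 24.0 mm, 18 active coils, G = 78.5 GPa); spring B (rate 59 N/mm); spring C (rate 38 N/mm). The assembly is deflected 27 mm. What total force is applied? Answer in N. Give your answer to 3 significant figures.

k_A = Gd⁴/(8D³N_a) = (78.5×10³)(4.9⁴)/(8·24.0³·18) = 22.733 N/mm
Series: 1/k_eq = 1/22.733 + 1/59 + 1/38 = 0.087254; k_eq = 11.461 N/mm
F = k_eq·δ = 11.461·27 = 309.44 N

309 N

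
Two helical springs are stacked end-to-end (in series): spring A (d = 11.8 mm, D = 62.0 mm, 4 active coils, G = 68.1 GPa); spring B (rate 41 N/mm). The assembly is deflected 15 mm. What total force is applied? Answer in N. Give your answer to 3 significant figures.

497 N

k_A = Gd⁴/(8D³N_a) = (68.1×10³)(11.8⁴)/(8·62.0³·4) = 173.12 N/mm
Series: 1/k_eq = 1/173.12 + 1/41 = 0.030167; k_eq = 33.149 N/mm
F = k_eq·δ = 33.149·15 = 497.24 N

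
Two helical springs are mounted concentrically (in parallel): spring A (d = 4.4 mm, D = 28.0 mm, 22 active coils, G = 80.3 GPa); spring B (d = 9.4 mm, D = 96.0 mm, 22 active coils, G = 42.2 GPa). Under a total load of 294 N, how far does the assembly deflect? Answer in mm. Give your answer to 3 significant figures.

29.7 mm

k_A = Gd⁴/(8D³N_a) = (80.3×10³)(4.4⁴)/(8·28.0³·22) = 7.79 N/mm
k_B = Gd⁴/(8D³N_a) = (42.2×10³)(9.4⁴)/(8·96.0³·22) = 2.1159 N/mm
Parallel: k_eq = 7.79 + 2.1159 = 9.9059 N/mm
δ = F/k_eq = 294/9.9059 = 29.679 mm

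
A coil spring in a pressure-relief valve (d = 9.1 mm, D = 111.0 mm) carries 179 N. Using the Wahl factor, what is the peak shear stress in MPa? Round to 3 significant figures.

75.0 MPa

Spring index C = D/d = 111.0/9.1 = 12.1978
K_W = (4C−1)/(4C−4) + 0.615/C = 47.791/44.791 + 0.0504 = 1.1174
τ₀ = 8FD/(πd³) = 8·179·111.0/(π·9.1³) = 158952/2367.4 = 67.142 MPa
τ_max = K·τ₀ = 1.1174 × 67.142 = 75.024 MPa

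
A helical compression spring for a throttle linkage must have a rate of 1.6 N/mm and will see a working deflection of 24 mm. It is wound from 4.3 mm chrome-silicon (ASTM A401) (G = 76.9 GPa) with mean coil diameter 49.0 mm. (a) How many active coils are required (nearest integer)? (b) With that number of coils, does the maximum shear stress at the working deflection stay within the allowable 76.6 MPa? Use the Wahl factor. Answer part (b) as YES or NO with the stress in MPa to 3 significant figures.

(a) 17 coils; (b) YES, τ_max = 69.7 MPa

N_a = Gd⁴/(8D³k) = (76.9×10³)(4.3⁴)/(8·49.0³·1.6) = 17.46 → N_a = 17
Actual rate k = Gd⁴/(8D³·17) = 1.6431 N/mm
Working load F = kδ = 1.6431·24 = 39.435 N
C = 49.0/4.3 = 11.3953; K_W = (4C−1)/(4C−4)+0.615/C = 1.1261
τ_max = K_W·8FD/(πd³) = 1.1261·61.889 = 69.695 MPa
τ_max ≤ 76.6 MPa → acceptable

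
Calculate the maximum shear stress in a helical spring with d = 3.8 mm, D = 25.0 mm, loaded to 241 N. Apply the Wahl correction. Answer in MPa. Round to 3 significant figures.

343 MPa

Spring index C = D/d = 25.0/3.8 = 6.5789
K_W = (4C−1)/(4C−4) + 0.615/C = 25.316/22.316 + 0.0935 = 1.2279
τ₀ = 8FD/(πd³) = 8·241·25.0/(π·3.8³) = 48200/172.39 = 279.61 MPa
τ_max = K·τ₀ = 1.2279 × 279.61 = 343.33 MPa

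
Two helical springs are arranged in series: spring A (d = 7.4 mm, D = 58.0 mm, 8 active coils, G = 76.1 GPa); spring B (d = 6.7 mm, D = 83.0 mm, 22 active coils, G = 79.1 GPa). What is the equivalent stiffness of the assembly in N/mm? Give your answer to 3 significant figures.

1.46 N/mm

k_A = Gd⁴/(8D³N_a) = (76.1×10³)(7.4⁴)/(8·58.0³·8) = 18.275 N/mm
k_B = Gd⁴/(8D³N_a) = (79.1×10³)(6.7⁴)/(8·83.0³·22) = 1.5839 N/mm
Series: 1/k_eq = 1/18.275 + 1/1.5839 = 0.68607; k_eq = 1.4576 N/mm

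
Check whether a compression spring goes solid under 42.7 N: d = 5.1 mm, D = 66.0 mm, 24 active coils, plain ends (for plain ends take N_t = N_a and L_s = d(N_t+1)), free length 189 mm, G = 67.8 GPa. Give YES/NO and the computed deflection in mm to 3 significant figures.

k = Gd⁴/(8D³N_a) = (67.8×10³)(5.1⁴)/(8·66.0³·24) = 0.83095 N/mm
N_t = 24; L_s = 5.1·25 = 127.5 mm; δ_solid = L₀ − L_s = 189 − 127.5 = 61.5 mm
δ = F/k = 42.7/0.83095 = 51.387 mm
δ < δ_solid → spring does not go solid

NO, δ = 51.4 mm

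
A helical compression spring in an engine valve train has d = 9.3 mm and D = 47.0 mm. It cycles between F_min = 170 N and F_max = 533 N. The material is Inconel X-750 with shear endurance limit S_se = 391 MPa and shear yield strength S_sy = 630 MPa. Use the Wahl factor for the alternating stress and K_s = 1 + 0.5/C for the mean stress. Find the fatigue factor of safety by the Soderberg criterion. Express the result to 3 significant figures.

C = D/d = 47.0/9.3 = 5.0538; K_W = (4C−1)/(4C−4)+0.615/C = 1.3067; K_s = 1+0.5/C = 1.0989
F_a = (F_max−F_min)/2 = 181.5 N; F_m = (F_max+F_min)/2 = 351.5 N
τ_a = K_W·8F_aD/(πd³) = 1.3067 × 27.006 = 35.289 MPa
τ_m = K_s·8F_mD/(πd³) = 1.0989 × 52.302 = 57.476 MPa
Soderberg: 1/n_f = τ_a/S_se + τ_m/S_sy = 35.289/391 + 57.476/630 = 0.09025 + 0.09123 = 0.18149
n_f = 1/0.18149 = 5.51

5.51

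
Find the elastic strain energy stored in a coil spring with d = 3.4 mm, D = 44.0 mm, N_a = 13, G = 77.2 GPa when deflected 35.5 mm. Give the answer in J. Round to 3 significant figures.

0.734 J

k = Gd⁴/(8D³N_a) = (77.2×10³)(3.4⁴)/(8·44.0³·13) = 1.1645 N/mm
U = ½kδ² = 0.5 × 1.1645 × 35.5² = 733.78 N·mm = 0.73378 J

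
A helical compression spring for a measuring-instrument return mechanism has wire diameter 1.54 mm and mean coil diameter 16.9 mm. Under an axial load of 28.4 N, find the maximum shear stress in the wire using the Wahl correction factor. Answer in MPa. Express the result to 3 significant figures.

Spring index C = D/d = 16.9/1.54 = 10.9740
K_W = (4C−1)/(4C−4) + 0.615/C = 42.896/39.896 + 0.0560 = 1.1312
τ₀ = 8FD/(πd³) = 8·28.4·16.9/(π·1.54³) = 3839.68/11.474 = 334.64 MPa
τ_max = K·τ₀ = 1.1312 × 334.64 = 378.56 MPa

379 MPa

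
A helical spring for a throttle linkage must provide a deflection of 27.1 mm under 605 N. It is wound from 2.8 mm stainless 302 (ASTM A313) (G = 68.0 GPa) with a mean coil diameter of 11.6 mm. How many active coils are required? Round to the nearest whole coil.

15

Required rate k = F/δ = 605/27.1 = 22.325 N/mm
N_a = Gd⁴/(8D³k) = (68.0×10³ × 2.8⁴)/(8 × 11.6³ × 22.325)
    = 4.17966e+06 / 278773 = 14.99 → 15 coils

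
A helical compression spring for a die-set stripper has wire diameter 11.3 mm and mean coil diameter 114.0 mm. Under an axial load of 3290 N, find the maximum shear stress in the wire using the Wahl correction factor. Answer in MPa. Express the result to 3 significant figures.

757 MPa

Spring index C = D/d = 114.0/11.3 = 10.0885
K_W = (4C−1)/(4C−4) + 0.615/C = 39.354/36.354 + 0.0610 = 1.1435
τ₀ = 8FD/(πd³) = 8·3290·114.0/(π·11.3³) = 3.00048e+06/4533 = 661.92 MPa
τ_max = K·τ₀ = 1.1435 × 661.92 = 756.89 MPa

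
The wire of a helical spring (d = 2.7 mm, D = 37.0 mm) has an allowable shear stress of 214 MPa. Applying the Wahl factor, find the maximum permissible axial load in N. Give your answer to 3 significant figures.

40.5 N

C = D/d = 37.0/2.7 = 13.7037
K_W = (4C−1)/(4C−4) + 0.615/C = 53.815/50.815 + 0.0449 = 1.1039
τ_max = K·8FD/(πd³) → F_max = τ_allow·πd³/(8DK)
F_max = 214·π·2.7³/(8·37.0·1.1039) = 13233/326.76 = 40.497 N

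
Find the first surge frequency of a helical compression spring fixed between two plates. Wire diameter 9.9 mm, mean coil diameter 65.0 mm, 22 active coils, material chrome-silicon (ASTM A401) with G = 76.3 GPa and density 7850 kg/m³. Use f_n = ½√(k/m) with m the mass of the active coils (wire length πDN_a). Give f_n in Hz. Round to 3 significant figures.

37.4 Hz

k = Gd⁴/(8D³N_a) = (76.3×10³)(9.9⁴)/(8·65.0³·22) = 15.164 N/mm = 15164 N/m
Wire length L = πDN_a = π·65.0·22 = 4492.5 mm
m = ρ·(πd²/4)·L = 7850 × 76.977×10⁻⁶ m² × 4.4925 m = 2.7147 kg
f_n = ½√(k/m) = 0.5·√(15164/2.7147) = 0.5·√(5585.9) = 37.37 Hz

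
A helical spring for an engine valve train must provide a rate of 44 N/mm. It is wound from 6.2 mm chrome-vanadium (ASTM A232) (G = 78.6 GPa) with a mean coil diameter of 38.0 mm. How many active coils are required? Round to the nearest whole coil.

6

N_a = Gd⁴/(8D³k) = (78.6×10³ × 6.2⁴)/(8 × 38.0³ × 44)
    = 1.16142e+08 / 1.93149e+07 = 6.013 → 6 coils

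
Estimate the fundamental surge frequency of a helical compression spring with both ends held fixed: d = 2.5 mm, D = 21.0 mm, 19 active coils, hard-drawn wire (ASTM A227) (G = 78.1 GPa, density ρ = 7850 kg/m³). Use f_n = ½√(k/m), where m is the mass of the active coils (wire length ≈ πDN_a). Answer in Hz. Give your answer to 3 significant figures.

k = Gd⁴/(8D³N_a) = (78.1×10³)(2.5⁴)/(8·21.0³·19) = 2.1673 N/mm = 2167.3 N/m
Wire length L = πDN_a = π·21.0·19 = 1253.5 mm
m = ρ·(πd²/4)·L = 7850 × 4.9087×10⁻⁶ m² × 1.2535 m = 0.048302 kg
f_n = ½√(k/m) = 0.5·√(2167.3/0.048302) = 0.5·√(44869) = 105.91 Hz

106 Hz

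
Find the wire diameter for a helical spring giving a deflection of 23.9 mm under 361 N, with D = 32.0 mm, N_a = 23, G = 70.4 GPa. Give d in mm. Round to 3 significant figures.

6.00 mm

Required rate k = F/δ = 361/23.9 = 15.105 N/mm
d = (8D³N_a·k / G)^(1/4) = (8·32.0³·23·15.105 / (70.4×10³))^0.25
  = (1293.6)^0.25 = 5.9972 mm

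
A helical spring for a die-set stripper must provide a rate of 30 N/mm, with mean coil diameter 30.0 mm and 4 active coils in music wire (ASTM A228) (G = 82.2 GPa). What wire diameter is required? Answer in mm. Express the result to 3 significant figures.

4.21 mm

d = (8D³N_a·k / G)^(1/4) = (8·30.0³·4·30 / (82.2×10³))^0.25
  = (315.33)^0.25 = 4.2140 mm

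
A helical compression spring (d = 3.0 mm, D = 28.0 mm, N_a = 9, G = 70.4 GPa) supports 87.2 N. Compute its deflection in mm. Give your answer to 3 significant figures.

k = Gd⁴/(8D³N_a) = (70.4×10³)(3.0⁴)/(8·28.0³·9) = 3.6079 N/mm
δ = F/k = 87.2 / 3.6079 = 24.169 mm

24.2 mm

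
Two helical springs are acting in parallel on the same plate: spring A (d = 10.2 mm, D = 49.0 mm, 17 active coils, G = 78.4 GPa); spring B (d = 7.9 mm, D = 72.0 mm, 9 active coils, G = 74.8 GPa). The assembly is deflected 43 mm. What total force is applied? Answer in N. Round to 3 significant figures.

k_A = Gd⁴/(8D³N_a) = (78.4×10³)(10.2⁴)/(8·49.0³·17) = 53.038 N/mm
k_B = Gd⁴/(8D³N_a) = (74.8×10³)(7.9⁴)/(8·72.0³·9) = 10.841 N/mm
Parallel: k_eq = 53.038 + 10.841 = 63.88 N/mm
F = k_eq·δ = 63.88·43 = 2746.8 N

2750 N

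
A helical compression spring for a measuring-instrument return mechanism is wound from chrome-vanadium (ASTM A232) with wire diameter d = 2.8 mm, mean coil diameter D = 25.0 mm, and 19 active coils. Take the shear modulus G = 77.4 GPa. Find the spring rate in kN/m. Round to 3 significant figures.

2.00 kN/m

k = Gd⁴/(8D³N_a) = (77.4×10³ × 2.8⁴) / (8 × 25.0³ × 19)
  = 4.75744e+06 / 2.375e+06 = 2.0031 N/mm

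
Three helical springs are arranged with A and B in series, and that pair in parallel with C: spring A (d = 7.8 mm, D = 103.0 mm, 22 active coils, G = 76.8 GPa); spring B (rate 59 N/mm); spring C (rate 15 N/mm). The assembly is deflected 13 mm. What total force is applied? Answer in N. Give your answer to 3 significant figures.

k_A = Gd⁴/(8D³N_a) = (76.8×10³)(7.8⁴)/(8·103.0³·22) = 1.4781 N/mm
Springs A,B series: k_AB = 1/(1/1.4781+1/59) = 1.442 N/mm; parallel with C: k_eq = 1.442+15 = 16.442 N/mm
F = k_eq·δ = 16.442·13 = 213.75 N

214 N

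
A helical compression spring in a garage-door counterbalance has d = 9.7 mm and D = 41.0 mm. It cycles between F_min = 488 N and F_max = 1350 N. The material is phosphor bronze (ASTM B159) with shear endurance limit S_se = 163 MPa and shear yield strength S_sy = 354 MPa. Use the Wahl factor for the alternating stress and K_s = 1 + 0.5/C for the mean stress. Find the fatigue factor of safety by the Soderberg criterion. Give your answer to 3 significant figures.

C = D/d = 41.0/9.7 = 4.2268; K_W = (4C−1)/(4C−4)+0.615/C = 1.3779; K_s = 1+0.5/C = 1.1183
F_a = (F_max−F_min)/2 = 431 N; F_m = (F_max+F_min)/2 = 919 N
τ_a = K_W·8F_aD/(πd³) = 1.3779 × 49.304 = 67.938 MPa
τ_m = K_s·8F_mD/(πd³) = 1.1183 × 105.13 = 117.57 MPa
Soderberg: 1/n_f = τ_a/S_se + τ_m/S_sy = 67.938/163 + 117.57/354 = 0.41680 + 0.33211 = 0.7489
n_f = 1/0.7489 = 1.335

1.34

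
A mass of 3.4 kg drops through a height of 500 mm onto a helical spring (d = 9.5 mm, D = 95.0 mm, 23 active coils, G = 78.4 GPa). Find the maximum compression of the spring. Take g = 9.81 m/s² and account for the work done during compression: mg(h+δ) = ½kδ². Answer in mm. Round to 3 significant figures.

99.4 mm

k = Gd⁴/(8D³N_a) = (78.4×10³)(9.5⁴)/(8·95.0³·23) = 4.0478 N/mm
W = mg = 3.4 × 9.81 = 33.354 N
½kδ² − Wδ − Wh = 0 → δ = (W + √(W² + 2kWh))/k
δ = (33.354 + √(1112.5 + 135011))/4.0478 = (33.354 + 368.95)/4.0478 = 99.388 mm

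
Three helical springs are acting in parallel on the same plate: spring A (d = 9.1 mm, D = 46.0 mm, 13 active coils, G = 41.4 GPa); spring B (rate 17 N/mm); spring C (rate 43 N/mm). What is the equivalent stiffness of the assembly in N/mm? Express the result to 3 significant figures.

k_A = Gd⁴/(8D³N_a) = (41.4×10³)(9.1⁴)/(8·46.0³·13) = 28.045 N/mm
Parallel: k_eq = 28.045 + 17 + 43 = 88.045 N/mm

88.0 N/mm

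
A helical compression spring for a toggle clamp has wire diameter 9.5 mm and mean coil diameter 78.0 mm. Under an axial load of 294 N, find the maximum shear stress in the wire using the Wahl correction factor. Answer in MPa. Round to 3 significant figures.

80.3 MPa

Spring index C = D/d = 78.0/9.5 = 8.2105
K_W = (4C−1)/(4C−4) + 0.615/C = 31.842/28.842 + 0.0749 = 1.1789
τ₀ = 8FD/(πd³) = 8·294·78.0/(π·9.5³) = 183456/2693.5 = 68.11 MPa
τ_max = K·τ₀ = 1.1789 × 68.11 = 80.296 MPa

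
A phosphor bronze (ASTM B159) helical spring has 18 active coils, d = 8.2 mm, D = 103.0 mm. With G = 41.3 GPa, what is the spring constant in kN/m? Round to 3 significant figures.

k = Gd⁴/(8D³N_a) = (41.3×10³ × 8.2⁴) / (8 × 103.0³ × 18)
  = 1.86726e+08 / 1.57353e+08 = 1.1867 N/mm

1.19 kN/m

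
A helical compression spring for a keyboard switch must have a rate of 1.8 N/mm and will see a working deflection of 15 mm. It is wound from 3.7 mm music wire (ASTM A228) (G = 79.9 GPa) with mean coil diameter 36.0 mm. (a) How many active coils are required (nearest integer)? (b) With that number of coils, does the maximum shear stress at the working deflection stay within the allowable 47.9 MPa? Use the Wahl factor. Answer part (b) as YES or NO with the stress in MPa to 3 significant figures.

(a) 22 coils; (b) NO, τ_max = 56.9 MPa

N_a = Gd⁴/(8D³k) = (79.9×10³)(3.7⁴)/(8·36.0³·1.8) = 22.29 → N_a = 22
Actual rate k = Gd⁴/(8D³·22) = 1.8236 N/mm
Working load F = kδ = 1.8236·15 = 27.354 N
C = 36.0/3.7 = 9.7297; K_W = (4C−1)/(4C−4)+0.615/C = 1.1491
τ_max = K_W·8FD/(πd³) = 1.1491·49.506 = 56.889 MPa
τ_max > 47.9 MPa → exceeds allowable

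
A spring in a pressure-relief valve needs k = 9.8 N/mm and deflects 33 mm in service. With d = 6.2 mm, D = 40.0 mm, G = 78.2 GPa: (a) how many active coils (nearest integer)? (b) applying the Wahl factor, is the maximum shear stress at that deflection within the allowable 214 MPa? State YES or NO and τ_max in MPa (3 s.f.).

(a) 23 coils; (b) YES, τ_max = 171 MPa

N_a = Gd⁴/(8D³k) = (78.2×10³)(6.2⁴)/(8·40.0³·9.8) = 23.03 → N_a = 23
Actual rate k = Gd⁴/(8D³·23) = 9.8124 N/mm
Working load F = kδ = 9.8124·33 = 323.81 N
C = 40.0/6.2 = 6.4516; K_W = (4C−1)/(4C−4)+0.615/C = 1.2329
τ_max = K_W·8FD/(πd³) = 1.2329·138.39 = 170.62 MPa
τ_max ≤ 214 MPa → acceptable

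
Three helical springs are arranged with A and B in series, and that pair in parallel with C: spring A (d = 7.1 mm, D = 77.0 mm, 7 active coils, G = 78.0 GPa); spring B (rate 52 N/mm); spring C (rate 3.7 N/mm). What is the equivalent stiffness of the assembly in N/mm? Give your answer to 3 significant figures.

k_A = Gd⁴/(8D³N_a) = (78.0×10³)(7.1⁴)/(8·77.0³·7) = 7.753 N/mm
Springs A,B series: k_AB = 1/(1/7.753+1/52) = 6.747 N/mm; parallel with C: k_eq = 6.747+3.7 = 10.447 N/mm

10.4 N/mm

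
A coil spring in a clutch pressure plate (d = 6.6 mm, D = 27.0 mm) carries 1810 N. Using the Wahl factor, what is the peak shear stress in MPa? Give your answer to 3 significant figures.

Spring index C = D/d = 27.0/6.6 = 4.0909
K_W = (4C−1)/(4C−4) + 0.615/C = 15.364/12.364 + 0.1503 = 1.3930
τ₀ = 8FD/(πd³) = 8·1810·27.0/(π·6.6³) = 390960/903.2 = 432.86 MPa
τ_max = K·τ₀ = 1.3930 × 432.86 = 602.97 MPa

603 MPa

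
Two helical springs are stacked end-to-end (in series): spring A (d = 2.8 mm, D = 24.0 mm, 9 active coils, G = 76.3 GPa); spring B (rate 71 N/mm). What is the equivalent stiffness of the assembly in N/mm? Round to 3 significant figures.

k_A = Gd⁴/(8D³N_a) = (76.3×10³)(2.8⁴)/(8·24.0³·9) = 4.7118 N/mm
Series: 1/k_eq = 1/4.7118 + 1/71 = 0.22632; k_eq = 4.4186 N/mm

4.42 N/mm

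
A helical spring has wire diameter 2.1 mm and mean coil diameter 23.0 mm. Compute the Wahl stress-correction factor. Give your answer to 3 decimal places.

1.132

C = D/d = 23.0/2.1 = 10.9524
K_W = (4C−1)/(4C−4) + 0.615/C = 42.810/39.810 + 0.0562 = 1.1315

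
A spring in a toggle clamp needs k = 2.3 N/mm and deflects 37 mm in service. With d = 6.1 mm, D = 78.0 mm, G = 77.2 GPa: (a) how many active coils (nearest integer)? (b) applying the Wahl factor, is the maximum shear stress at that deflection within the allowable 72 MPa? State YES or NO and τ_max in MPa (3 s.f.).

N_a = Gd⁴/(8D³k) = (77.2×10³)(6.1⁴)/(8·78.0³·2.3) = 12.24 → N_a = 12
Actual rate k = Gd⁴/(8D³·12) = 2.3463 N/mm
Working load F = kδ = 2.3463·37 = 86.813 N
C = 78.0/6.1 = 12.7869; K_W = (4C−1)/(4C−4)+0.615/C = 1.1117
τ_max = K_W·8FD/(πd³) = 1.1117·75.968 = 84.455 MPa
τ_max > 72 MPa → exceeds allowable

(a) 12 coils; (b) NO, τ_max = 84.5 MPa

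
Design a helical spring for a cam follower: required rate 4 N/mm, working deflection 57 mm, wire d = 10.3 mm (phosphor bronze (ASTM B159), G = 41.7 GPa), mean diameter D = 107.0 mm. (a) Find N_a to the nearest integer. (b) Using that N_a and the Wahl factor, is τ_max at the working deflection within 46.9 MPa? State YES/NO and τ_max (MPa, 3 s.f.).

(a) 12 coils; (b) NO, τ_max = 64.6 MPa

N_a = Gd⁴/(8D³k) = (41.7×10³)(10.3⁴)/(8·107.0³·4) = 11.97 → N_a = 12
Actual rate k = Gd⁴/(8D³·12) = 3.9908 N/mm
Working load F = kδ = 3.9908·57 = 227.48 N
C = 107.0/10.3 = 10.3883; K_W = (4C−1)/(4C−4)+0.615/C = 1.1391
τ_max = K_W·8FD/(πd³) = 1.1391·56.722 = 64.611 MPa
τ_max > 46.9 MPa → exceeds allowable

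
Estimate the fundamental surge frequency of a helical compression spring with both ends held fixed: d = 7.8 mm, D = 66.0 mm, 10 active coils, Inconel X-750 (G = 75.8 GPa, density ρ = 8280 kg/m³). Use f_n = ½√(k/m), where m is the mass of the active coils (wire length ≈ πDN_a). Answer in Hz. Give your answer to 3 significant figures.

k = Gd⁴/(8D³N_a) = (75.8×10³)(7.8⁴)/(8·66.0³·10) = 12.199 N/mm = 12199 N/m
Wire length L = πDN_a = π·66.0·10 = 2073.5 mm
m = ρ·(πd²/4)·L = 8280 × 47.784×10⁻⁶ m² × 2.0735 m = 0.82036 kg
f_n = ½√(k/m) = 0.5·√(12199/0.82036) = 0.5·√(14870) = 60.972 Hz

61.0 Hz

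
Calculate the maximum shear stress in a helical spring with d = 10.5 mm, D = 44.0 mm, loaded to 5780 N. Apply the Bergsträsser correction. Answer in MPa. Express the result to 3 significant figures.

Spring index C = D/d = 44.0/10.5 = 4.1905
K_B = (4C+2)/(4C−3) = 18.762/13.762 = 1.3633
τ₀ = 8FD/(πd³) = 8·5780·44.0/(π·10.5³) = 2.03456e+06/3636.8 = 559.44 MPa
τ_max = K·τ₀ = 1.3633 × 559.44 = 762.7 MPa

763 MPa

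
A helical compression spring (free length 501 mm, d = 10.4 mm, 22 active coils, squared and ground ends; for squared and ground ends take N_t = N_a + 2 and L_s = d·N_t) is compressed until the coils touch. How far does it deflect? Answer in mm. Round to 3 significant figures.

251 mm

N_t = 24; L_s = 10.4·24 = 249.6 mm
δ_solid = L₀ − L_s = 501 − 249.6 = 251.4 mm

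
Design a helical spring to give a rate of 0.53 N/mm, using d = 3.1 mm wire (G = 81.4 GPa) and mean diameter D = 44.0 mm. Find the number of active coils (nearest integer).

N_a = Gd⁴/(8D³k) = (81.4×10³ × 3.1⁴)/(8 × 44.0³ × 0.53)
    = 7.51746e+06 / 361180 = 20.81 → 21 coils

21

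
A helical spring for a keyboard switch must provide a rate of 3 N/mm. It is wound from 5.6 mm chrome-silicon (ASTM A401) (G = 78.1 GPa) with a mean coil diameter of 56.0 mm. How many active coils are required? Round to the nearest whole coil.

18

N_a = Gd⁴/(8D³k) = (78.1×10³ × 5.6⁴)/(8 × 56.0³ × 3)
    = 7.68074e+07 / 4.21478e+06 = 18.22 → 18 coils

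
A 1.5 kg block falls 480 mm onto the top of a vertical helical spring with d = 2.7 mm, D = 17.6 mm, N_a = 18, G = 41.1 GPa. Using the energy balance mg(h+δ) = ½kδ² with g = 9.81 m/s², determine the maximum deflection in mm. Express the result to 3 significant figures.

k = Gd⁴/(8D³N_a) = (41.1×10³)(2.7⁴)/(8·17.6³·18) = 2.7823 N/mm
W = mg = 1.5 × 9.81 = 14.715 N
½kδ² − Wδ − Wh = 0 → δ = (W + √(W² + 2kWh))/k
δ = (14.715 + √(216.53 + 39303.2))/2.7823 = (14.715 + 198.8)/2.7823 = 76.74 mm

76.7 mm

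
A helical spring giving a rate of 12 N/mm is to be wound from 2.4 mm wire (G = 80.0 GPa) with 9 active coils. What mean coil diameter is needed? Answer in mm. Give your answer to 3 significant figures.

D = (Gd⁴/(8N_a·k))^(1/3) = (80.0×10³·2.4⁴/(8·9·12))^(1/3)
  = (3072)^(1/3) = 14.5370 mm

14.5 mm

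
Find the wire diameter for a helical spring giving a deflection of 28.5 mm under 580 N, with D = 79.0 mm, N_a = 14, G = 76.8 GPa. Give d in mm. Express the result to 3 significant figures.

Required rate k = F/δ = 580/28.5 = 20.351 N/mm
d = (8D³N_a·k / G)^(1/4) = (8·79.0³·14·20.351 / (76.8×10³))^0.25
  = (14633)^0.25 = 10.9984 mm

11.0 mm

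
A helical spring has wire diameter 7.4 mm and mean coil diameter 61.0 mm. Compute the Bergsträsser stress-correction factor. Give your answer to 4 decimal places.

C = D/d = 61.0/7.4 = 8.2432
K_B = (4C+2)/(4C−3) = 34.973/29.973 = 1.1668

1.1668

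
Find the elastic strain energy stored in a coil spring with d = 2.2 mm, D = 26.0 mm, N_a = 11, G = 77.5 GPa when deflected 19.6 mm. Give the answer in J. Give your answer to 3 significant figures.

k = Gd⁴/(8D³N_a) = (77.5×10³)(2.2⁴)/(8·26.0³·11) = 1.1738 N/mm
U = ½kδ² = 0.5 × 1.1738 × 19.6² = 225.46 N·mm = 0.22546 J

0.225 J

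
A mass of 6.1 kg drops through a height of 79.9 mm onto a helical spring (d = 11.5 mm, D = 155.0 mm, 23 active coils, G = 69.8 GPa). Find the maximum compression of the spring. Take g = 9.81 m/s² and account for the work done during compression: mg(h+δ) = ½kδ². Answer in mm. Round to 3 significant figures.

k = Gd⁴/(8D³N_a) = (69.8×10³)(11.5⁴)/(8·155.0³·23) = 1.7817 N/mm
W = mg = 6.1 × 9.81 = 59.841 N
½kδ² − Wδ − Wh = 0 → δ = (W + √(W² + 2kWh))/k
δ = (59.841 + √(3580.9 + 17037.6))/1.7817 = (59.841 + 143.59)/1.7817 = 114.18 mm

114 mm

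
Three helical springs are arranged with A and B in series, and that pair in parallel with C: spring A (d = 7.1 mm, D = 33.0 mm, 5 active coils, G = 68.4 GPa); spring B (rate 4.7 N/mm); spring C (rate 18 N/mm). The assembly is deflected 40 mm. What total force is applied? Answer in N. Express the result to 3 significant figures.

901 N

k_A = Gd⁴/(8D³N_a) = (68.4×10³)(7.1⁴)/(8·33.0³·5) = 120.92 N/mm
Springs A,B series: k_AB = 1/(1/120.92+1/4.7) = 4.5241 N/mm; parallel with C: k_eq = 4.5241+18 = 22.524 N/mm
F = k_eq·δ = 22.524·40 = 900.97 N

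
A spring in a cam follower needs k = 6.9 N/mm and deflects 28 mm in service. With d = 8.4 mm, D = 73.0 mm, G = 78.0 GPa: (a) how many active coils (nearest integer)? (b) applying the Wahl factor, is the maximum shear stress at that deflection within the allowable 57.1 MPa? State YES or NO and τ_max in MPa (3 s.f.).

N_a = Gd⁴/(8D³k) = (78.0×10³)(8.4⁴)/(8·73.0³·6.9) = 18.08 → N_a = 18
Actual rate k = Gd⁴/(8D³·18) = 6.9324 N/mm
Working load F = kδ = 6.9324·28 = 194.11 N
C = 73.0/8.4 = 8.6905; K_W = (4C−1)/(4C−4)+0.615/C = 1.1683
τ_max = K_W·8FD/(πd³) = 1.1683·60.878 = 71.124 MPa
τ_max > 57.1 MPa → exceeds allowable

(a) 18 coils; (b) NO, τ_max = 71.1 MPa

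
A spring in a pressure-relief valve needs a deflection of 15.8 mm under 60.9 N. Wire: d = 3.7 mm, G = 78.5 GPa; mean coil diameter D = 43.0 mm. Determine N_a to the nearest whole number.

Required rate k = F/δ = 60.9/15.8 = 3.8544 N/mm
N_a = Gd⁴/(8D³k) = (78.5×10³ × 3.7⁴)/(8 × 43.0³ × 3.8544)
    = 1.47122e+07 / 2.45163e+06 = 6.001 → 6 coils

6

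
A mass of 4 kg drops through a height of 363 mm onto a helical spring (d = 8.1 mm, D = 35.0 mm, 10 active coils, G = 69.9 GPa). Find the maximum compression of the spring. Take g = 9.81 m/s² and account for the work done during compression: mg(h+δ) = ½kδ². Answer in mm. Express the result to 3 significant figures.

18.5 mm

k = Gd⁴/(8D³N_a) = (69.9×10³)(8.1⁴)/(8·35.0³·10) = 87.725 N/mm
W = mg = 4 × 9.81 = 39.24 N
½kδ² − Wδ − Wh = 0 → δ = (W + √(W² + 2kWh))/k
δ = (39.24 + √(1539.8 + 2.49913e+06))/87.725 = (39.24 + 1581.4)/87.725 = 18.474 mm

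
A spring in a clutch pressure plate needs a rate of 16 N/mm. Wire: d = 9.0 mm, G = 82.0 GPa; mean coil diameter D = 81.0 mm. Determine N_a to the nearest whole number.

N_a = Gd⁴/(8D³k) = (82.0×10³ × 9.0⁴)/(8 × 81.0³ × 16)
    = 5.38002e+08 / 6.80244e+07 = 7.909 → 8 coils

8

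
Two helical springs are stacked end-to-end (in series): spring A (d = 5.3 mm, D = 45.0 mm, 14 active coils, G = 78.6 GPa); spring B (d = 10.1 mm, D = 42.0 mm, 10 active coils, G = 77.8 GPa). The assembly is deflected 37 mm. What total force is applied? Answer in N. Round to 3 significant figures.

k_A = Gd⁴/(8D³N_a) = (78.6×10³)(5.3⁴)/(8·45.0³·14) = 6.0767 N/mm
k_B = Gd⁴/(8D³N_a) = (77.8×10³)(10.1⁴)/(8·42.0³·10) = 136.59 N/mm
Series: 1/k_eq = 1/6.0767 + 1/136.59 = 0.17188; k_eq = 5.8179 N/mm
F = k_eq·δ = 5.8179·37 = 215.26 N

215 N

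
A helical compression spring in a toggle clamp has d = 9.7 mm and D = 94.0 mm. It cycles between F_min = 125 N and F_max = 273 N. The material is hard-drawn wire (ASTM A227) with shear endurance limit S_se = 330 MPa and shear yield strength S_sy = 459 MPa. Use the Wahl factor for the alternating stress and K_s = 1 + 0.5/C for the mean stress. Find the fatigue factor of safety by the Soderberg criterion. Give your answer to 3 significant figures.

5.34

C = D/d = 94.0/9.7 = 9.6907; K_W = (4C−1)/(4C−4)+0.615/C = 1.1498; K_s = 1+0.5/C = 1.0516
F_a = (F_max−F_min)/2 = 74 N; F_m = (F_max+F_min)/2 = 199 N
τ_a = K_W·8F_aD/(πd³) = 1.1498 × 19.408 = 22.315 MPa
τ_m = K_s·8F_mD/(πd³) = 1.0516 × 52.192 = 54.885 MPa
Soderberg: 1/n_f = τ_a/S_se + τ_m/S_sy = 22.315/330 + 54.885/459 = 0.06762 + 0.11958 = 0.1872
n_f = 1/0.1872 = 5.342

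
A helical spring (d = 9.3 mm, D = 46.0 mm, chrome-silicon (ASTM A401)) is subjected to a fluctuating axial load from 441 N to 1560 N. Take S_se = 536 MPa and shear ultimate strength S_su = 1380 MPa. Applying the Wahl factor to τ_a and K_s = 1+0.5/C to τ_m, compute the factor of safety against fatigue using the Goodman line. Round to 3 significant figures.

C = D/d = 46.0/9.3 = 4.9462; K_W = (4C−1)/(4C−4)+0.615/C = 1.3144; K_s = 1+0.5/C = 1.1011
F_a = (F_max−F_min)/2 = 559.5 N; F_m = (F_max+F_min)/2 = 1000.5 N
τ_a = K_W·8F_aD/(πd³) = 1.3144 × 81.48 = 107.1 MPa
τ_m = K_s·8F_mD/(πd³) = 1.1011 × 145.7 = 160.43 MPa
Goodman: 1/n_f = τ_a/S_se + τ_m/S_su = 107.1/536 + 160.43/1380 = 0.19981 + 0.11625 = 0.31606
n_f = 1/0.31606 = 3.164

3.16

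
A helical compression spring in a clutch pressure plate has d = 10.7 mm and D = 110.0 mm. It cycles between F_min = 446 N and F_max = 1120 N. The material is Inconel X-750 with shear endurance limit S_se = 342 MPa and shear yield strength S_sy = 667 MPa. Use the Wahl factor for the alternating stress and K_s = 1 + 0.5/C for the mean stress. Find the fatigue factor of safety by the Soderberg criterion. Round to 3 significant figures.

C = D/d = 110.0/10.7 = 10.2804; K_W = (4C−1)/(4C−4)+0.615/C = 1.1406; K_s = 1+0.5/C = 1.0486
F_a = (F_max−F_min)/2 = 337 N; F_m = (F_max+F_min)/2 = 783 N
τ_a = K_W·8F_aD/(πd³) = 1.1406 × 77.057 = 87.894 MPa
τ_m = K_s·8F_mD/(πd³) = 1.0486 × 179.04 = 187.74 MPa
Soderberg: 1/n_f = τ_a/S_se + τ_m/S_sy = 87.894/342 + 187.74/667 = 0.25700 + 0.28148 = 0.53848
n_f = 1/0.53848 = 1.857

1.86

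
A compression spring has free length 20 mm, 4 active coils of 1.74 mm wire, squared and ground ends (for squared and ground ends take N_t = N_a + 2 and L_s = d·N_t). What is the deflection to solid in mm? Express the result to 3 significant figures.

N_t = 6; L_s = 1.74·6 = 10.44 mm
δ_solid = L₀ − L_s = 20 − 10.44 = 9.56 mm

9.56 mm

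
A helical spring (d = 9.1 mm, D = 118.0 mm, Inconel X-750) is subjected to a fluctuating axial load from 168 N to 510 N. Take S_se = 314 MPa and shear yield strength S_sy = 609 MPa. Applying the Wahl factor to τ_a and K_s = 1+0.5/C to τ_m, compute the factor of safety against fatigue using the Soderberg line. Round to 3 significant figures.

C = D/d = 118.0/9.1 = 12.9670; K_W = (4C−1)/(4C−4)+0.615/C = 1.1101; K_s = 1+0.5/C = 1.0386
F_a = (F_max−F_min)/2 = 171 N; F_m = (F_max+F_min)/2 = 339 N
τ_a = K_W·8F_aD/(πd³) = 1.1101 × 68.186 = 75.693 MPa
τ_m = K_s·8F_mD/(πd³) = 1.0386 × 135.18 = 140.39 MPa
Soderberg: 1/n_f = τ_a/S_se + τ_m/S_sy = 75.693/314 + 140.39/609 = 0.24106 + 0.23052 = 0.47158
n_f = 1/0.47158 = 2.121

2.12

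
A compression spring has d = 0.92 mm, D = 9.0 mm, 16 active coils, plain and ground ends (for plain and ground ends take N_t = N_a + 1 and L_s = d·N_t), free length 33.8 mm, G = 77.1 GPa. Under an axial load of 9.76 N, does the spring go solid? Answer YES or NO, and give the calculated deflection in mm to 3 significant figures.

k = Gd⁴/(8D³N_a) = (77.1×10³)(0.92⁴)/(8·9.0³·16) = 0.59193 N/mm
N_t = 17; L_s = 0.92·17 = 15.64 mm; δ_solid = L₀ − L_s = 33.8 − 15.64 = 18.16 mm
δ = F/k = 9.76/0.59193 = 16.489 mm
δ < δ_solid → spring does not go solid

NO, δ = 16.5 mm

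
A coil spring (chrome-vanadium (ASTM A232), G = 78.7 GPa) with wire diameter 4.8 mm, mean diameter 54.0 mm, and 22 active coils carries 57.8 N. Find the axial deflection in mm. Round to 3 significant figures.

k = Gd⁴/(8D³N_a) = (78.7×10³)(4.8⁴)/(8·54.0³·22) = 1.5075 N/mm
δ = F/k = 57.8 / 1.5075 = 38.343 mm

38.3 mm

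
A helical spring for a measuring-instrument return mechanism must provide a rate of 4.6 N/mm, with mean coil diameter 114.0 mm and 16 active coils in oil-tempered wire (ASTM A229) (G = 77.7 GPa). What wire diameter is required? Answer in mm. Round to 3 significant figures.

10.3 mm

d = (8D³N_a·k / G)^(1/4) = (8·114.0³·16·4.6 / (77.7×10³))^0.25
  = (11227)^0.25 = 10.2936 mm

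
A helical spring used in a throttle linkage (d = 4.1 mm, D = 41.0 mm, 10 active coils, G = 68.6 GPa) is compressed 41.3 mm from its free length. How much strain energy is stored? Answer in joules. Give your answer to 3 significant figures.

3.00 J

k = Gd⁴/(8D³N_a) = (68.6×10³)(4.1⁴)/(8·41.0³·10) = 3.5157 N/mm
U = ½kδ² = 0.5 × 3.5157 × 41.3² = 2998.4 N·mm = 2.9984 J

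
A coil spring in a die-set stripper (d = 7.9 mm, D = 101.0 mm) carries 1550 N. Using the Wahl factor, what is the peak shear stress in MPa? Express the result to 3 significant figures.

Spring index C = D/d = 101.0/7.9 = 12.7848
K_W = (4C−1)/(4C−4) + 0.615/C = 50.139/47.139 + 0.0481 = 1.1117
τ₀ = 8FD/(πd³) = 8·1550·101.0/(π·7.9³) = 1.2524e+06/1548.9 = 808.56 MPa
τ_max = K·τ₀ = 1.1117 × 808.56 = 898.91 MPa

899 MPa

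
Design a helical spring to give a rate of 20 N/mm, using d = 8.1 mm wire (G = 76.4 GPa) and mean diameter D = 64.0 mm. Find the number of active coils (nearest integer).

8

N_a = Gd⁴/(8D³k) = (76.4×10³ × 8.1⁴)/(8 × 64.0³ × 20)
    = 3.28877e+08 / 4.1943e+07 = 7.841 → 8 coils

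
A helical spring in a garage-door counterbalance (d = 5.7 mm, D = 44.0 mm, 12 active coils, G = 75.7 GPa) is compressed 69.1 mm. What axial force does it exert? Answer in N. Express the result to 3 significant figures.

675 N

k = Gd⁴/(8D³N_a) = (75.7×10³)(5.7⁴)/(8·44.0³·12) = 9.7716 N/mm
F = k·δ = 9.7716 × 69.1 = 675.22 N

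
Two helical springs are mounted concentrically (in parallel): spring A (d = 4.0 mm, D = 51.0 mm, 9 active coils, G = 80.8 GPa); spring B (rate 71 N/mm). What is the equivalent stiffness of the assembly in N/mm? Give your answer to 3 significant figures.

k_A = Gd⁴/(8D³N_a) = (80.8×10³)(4.0⁴)/(8·51.0³·9) = 2.1657 N/mm
Parallel: k_eq = 2.1657 + 71 = 73.166 N/mm

73.2 N/mm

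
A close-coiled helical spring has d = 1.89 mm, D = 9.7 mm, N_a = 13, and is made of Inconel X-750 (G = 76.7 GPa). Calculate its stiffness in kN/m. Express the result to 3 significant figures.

10.3 kN/m

k = Gd⁴/(8D³N_a) = (76.7×10³ × 1.89⁴) / (8 × 9.7³ × 13)
  = 978684 / 94918 = 10.311 N/mm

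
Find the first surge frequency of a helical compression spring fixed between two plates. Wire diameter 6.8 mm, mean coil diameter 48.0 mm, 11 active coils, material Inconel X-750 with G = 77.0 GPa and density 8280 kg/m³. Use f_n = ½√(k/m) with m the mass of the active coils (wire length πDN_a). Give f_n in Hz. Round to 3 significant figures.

k = Gd⁴/(8D³N_a) = (77.0×10³)(6.8⁴)/(8·48.0³·11) = 16.917 N/mm = 16917 N/m
Wire length L = πDN_a = π·48.0·11 = 1658.8 mm
m = ρ·(πd²/4)·L = 8280 × 36.317×10⁻⁶ m² × 1.6588 m = 0.49879 kg
f_n = ½√(k/m) = 0.5·√(16917/0.49879) = 0.5·√(33915) = 92.081 Hz

92.1 Hz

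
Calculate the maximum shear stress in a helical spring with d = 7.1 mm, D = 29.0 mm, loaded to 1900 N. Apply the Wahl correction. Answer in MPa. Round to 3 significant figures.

Spring index C = D/d = 29.0/7.1 = 4.0845
K_W = (4C−1)/(4C−4) + 0.615/C = 15.338/12.338 + 0.1506 = 1.3937
τ₀ = 8FD/(πd³) = 8·1900·29.0/(π·7.1³) = 440800/1124.4 = 392.03 MPa
τ_max = K·τ₀ = 1.3937 × 392.03 = 546.38 MPa

546 MPa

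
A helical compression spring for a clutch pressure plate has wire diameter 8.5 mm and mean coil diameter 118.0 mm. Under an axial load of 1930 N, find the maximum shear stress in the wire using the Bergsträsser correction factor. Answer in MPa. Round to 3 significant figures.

Spring index C = D/d = 118.0/8.5 = 13.8824
K_B = (4C+2)/(4C−3) = 57.529/52.529 = 1.0952
τ₀ = 8FD/(πd³) = 8·1930·118.0/(π·8.5³) = 1.82192e+06/1929.3 = 944.33 MPa
τ_max = K·τ₀ = 1.0952 × 944.33 = 1034.2 MPa

1030 MPa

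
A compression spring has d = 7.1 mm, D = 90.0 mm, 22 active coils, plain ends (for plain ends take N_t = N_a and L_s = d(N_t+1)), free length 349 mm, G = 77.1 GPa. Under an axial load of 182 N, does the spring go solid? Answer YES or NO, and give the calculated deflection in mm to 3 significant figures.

k = Gd⁴/(8D³N_a) = (77.1×10³)(7.1⁴)/(8·90.0³·22) = 1.527 N/mm
N_t = 22; L_s = 7.1·23 = 163.3 mm; δ_solid = L₀ − L_s = 349 − 163.3 = 185.7 mm
δ = F/k = 182/1.527 = 119.19 mm
δ < δ_solid → spring does not go solid

NO, δ = 119 mm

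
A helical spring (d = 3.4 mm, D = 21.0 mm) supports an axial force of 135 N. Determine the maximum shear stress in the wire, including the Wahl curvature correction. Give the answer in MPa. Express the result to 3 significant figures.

Spring index C = D/d = 21.0/3.4 = 6.1765
K_W = (4C−1)/(4C−4) + 0.615/C = 23.706/20.706 + 0.0996 = 1.2445
τ₀ = 8FD/(πd³) = 8·135·21.0/(π·3.4³) = 22680/123.48 = 183.68 MPa
τ_max = K·τ₀ = 1.2445 × 183.68 = 228.58 MPa

229 MPa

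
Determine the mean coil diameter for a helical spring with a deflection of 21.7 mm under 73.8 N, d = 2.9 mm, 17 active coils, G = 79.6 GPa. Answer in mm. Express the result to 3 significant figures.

Required rate k = F/δ = 73.8/21.7 = 3.4009 N/mm
D = (Gd⁴/(8N_a·k))^(1/3) = (79.6×10³·2.9⁴/(8·17·3.4009))^(1/3)
  = (12172.2)^(1/3) = 23.0033 mm

23.0 mm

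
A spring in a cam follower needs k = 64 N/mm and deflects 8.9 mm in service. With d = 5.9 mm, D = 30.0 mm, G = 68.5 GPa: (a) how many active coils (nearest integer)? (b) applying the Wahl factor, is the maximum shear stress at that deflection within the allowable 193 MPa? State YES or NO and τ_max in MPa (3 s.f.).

N_a = Gd⁴/(8D³k) = (68.5×10³)(5.9⁴)/(8·30.0³·64) = 6.004 → N_a = 6
Actual rate k = Gd⁴/(8D³·6) = 64.046 N/mm
Working load F = kδ = 64.046·8.9 = 570.01 N
C = 30.0/5.9 = 5.0847; K_W = (4C−1)/(4C−4)+0.615/C = 1.3046
τ_max = K_W·8FD/(πd³) = 1.3046·212.03 = 276.6 MPa
τ_max > 193 MPa → exceeds allowable

(a) 6 coils; (b) NO, τ_max = 277 MPa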